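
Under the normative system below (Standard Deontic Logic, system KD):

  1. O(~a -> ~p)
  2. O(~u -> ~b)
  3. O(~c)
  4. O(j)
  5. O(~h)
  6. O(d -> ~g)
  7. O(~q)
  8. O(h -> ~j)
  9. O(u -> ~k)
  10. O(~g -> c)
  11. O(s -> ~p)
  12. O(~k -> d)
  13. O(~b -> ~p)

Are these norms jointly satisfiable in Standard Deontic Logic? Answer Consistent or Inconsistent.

Premise 8 is O(h -> ~j), but O(h) is not derivable from the premises, so it does not yield O(~j).
So O(~j) is not derivable, and the apparent clash with O(j) does not arise.
A world satisfying every obligation exists (e.g. a=false, b=false, c=false, d=false, g=true, h=false, j=true, k=true, p=false, q=false, s=false, u=false); no atom is both obligatory and forbidden, so the set is consistent.

Consistent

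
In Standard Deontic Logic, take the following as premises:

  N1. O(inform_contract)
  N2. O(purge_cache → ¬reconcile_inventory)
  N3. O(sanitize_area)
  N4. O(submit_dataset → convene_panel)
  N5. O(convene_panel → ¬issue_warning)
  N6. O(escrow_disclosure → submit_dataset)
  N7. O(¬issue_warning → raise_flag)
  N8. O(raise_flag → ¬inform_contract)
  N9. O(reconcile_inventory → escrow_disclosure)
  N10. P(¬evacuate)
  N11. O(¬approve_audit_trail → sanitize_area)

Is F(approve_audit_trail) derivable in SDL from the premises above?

Premise 11 is O(¬approve_audit_trail → sanitize_area); even if O(sanitize_area) held, inferring O(¬approve_audit_trail) would be affirming the consequent — invalid.
No other premise forces O(¬approve_audit_trail). An ideal world satisfying every premise can still have approve_audit_trail true, so F(approve_audit_trail) is not derivable.

No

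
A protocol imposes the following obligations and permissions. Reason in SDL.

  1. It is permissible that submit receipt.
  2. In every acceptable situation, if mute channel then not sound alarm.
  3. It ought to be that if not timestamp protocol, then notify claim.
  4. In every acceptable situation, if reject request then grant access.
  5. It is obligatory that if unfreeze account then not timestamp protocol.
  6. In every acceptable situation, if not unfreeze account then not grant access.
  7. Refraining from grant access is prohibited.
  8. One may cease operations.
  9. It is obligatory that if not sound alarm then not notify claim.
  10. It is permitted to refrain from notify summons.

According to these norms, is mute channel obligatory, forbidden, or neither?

Forbidden

Premise 7 is F(¬grant_access), i.e. O(grant_access).
Premise 6, O(¬unfreeze_account → ¬grant_access), contraposes to O(grant_access → unfreeze_account); with O(grant_access) we get O(unfreeze_account).
With premise 5, O(unfreeze_account → ¬timestamp_protocol), the K-axiom yields O(¬timestamp_protocol).
With premise 3, O(¬timestamp_protocol → notify_claim), the K-axiom yields O(notify_claim).
Premise 9 is O(¬sound_alarm → ¬notify_claim); contrapositively O(notify_claim → sound_alarm). Since O(notify_claim) holds, K gives O(sound_alarm).
The contrapositive of premise 2 (O(mute_channel → ¬sound_alarm)) is O(sound_alarm → ¬mute_channel), and O(sound_alarm) is already established, so O(¬mute_channel).
Premises 1, 4, 8, 10 do not contribute to this derivation.
Thus O(¬mute_channel), which is F(mute_channel): mute_channel is forbidden.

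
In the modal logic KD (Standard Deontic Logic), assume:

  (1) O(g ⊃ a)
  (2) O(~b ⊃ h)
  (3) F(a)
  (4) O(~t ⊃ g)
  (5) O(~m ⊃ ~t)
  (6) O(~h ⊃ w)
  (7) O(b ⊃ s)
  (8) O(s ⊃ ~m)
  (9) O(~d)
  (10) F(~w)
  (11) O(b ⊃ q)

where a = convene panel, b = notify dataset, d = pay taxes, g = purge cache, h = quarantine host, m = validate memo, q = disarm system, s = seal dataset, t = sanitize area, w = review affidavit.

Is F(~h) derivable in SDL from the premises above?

F(a) at premise 3 means O(~a).
Premise 1 is O(g ⊃ a); contrapositively O(~a ⊃ ~g). Since O(~a) holds, K gives O(~g).
The contrapositive of premise 4 (O(~t ⊃ g)) is O(~g ⊃ t), and O(~g) is already established, so O(t).
Premise 5 is O(~m ⊃ ~t); contrapositively O(t ⊃ m). Since O(t) holds, K gives O(m).
Premise 8, O(s ⊃ ~m), contraposes to O(m ⊃ ~s); with O(m) we get O(~s).
The contrapositive of premise 7 (O(b ⊃ s)) is O(~s ⊃ ~b), and O(~s) is already established, so O(~b).
Applying K to premise 2 (O(~b ⊃ h)) and O(~b) yields O(h).
Premises 6, 9, 10, 11 do not contribute to this derivation.
So O(h) holds, i.e. F(~h). The claim follows.

Yes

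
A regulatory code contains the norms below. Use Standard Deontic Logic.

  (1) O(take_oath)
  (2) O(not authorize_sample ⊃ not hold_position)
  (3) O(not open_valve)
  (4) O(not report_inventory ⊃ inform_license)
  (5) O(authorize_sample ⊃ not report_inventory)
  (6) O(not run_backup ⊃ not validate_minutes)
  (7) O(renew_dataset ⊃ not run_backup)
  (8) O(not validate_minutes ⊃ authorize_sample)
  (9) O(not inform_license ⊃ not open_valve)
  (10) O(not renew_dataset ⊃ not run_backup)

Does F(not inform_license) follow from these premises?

Premises 10 and 7 are O(not renew_dataset ⊃ not run_backup) and O(renew_dataset ⊃ not run_backup); every ideal world satisfies not renew_dataset or renew_dataset, so in either case not run_backup holds — hence O(not run_backup).
With premise 6, O(not run_backup ⊃ not validate_minutes), the K-axiom yields O(not validate_minutes).
Premise 8 is O(not validate_minutes ⊃ authorize_sample); since O(not validate_minutes), deontic closure gives O(authorize_sample).
With premise 5, O(authorize_sample ⊃ not report_inventory), the K-axiom yields O(not report_inventory).
With premise 4, O(not report_inventory ⊃ inform_license), the K-axiom yields O(inform_license).
Premises 1, 2, 3, 9 do not contribute to this derivation.
So O(inform_license) holds, i.e. F(not inform_license). The claim follows.

Yes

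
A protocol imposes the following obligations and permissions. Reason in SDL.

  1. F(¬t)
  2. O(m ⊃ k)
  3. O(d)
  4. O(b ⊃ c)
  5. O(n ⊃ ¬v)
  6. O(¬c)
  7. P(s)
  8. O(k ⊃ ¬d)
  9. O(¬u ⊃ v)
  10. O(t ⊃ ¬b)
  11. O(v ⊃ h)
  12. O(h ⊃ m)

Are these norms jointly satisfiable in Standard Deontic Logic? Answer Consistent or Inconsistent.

Premise 4 is O(b ⊃ c), but O(b) is not derivable from the premises, so it does not yield O(c).
So O(c) is not derivable, and the apparent clash with O(¬c) does not arise.
A world satisfying every obligation exists (e.g. b=false, c=false, d=true, h=false, k=false, m=false, n=false, s=false, t=true, u=true, v=false); no atom is both obligatory and forbidden, so the set is consistent.

Consistent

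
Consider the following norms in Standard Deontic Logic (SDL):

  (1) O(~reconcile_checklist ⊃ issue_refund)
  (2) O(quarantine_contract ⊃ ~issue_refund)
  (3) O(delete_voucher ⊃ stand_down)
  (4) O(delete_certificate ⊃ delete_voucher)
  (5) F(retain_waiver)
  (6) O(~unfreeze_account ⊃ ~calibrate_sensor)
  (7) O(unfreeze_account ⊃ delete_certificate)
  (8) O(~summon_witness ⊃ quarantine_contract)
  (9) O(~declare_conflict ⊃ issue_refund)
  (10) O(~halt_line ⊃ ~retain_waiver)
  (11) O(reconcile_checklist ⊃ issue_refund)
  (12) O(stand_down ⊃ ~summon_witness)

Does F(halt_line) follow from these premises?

Premise 10 is O(~halt_line ⊃ ~retain_waiver); even if O(~retain_waiver) held, inferring O(~halt_line) would be affirming the consequent — invalid.
No other premise forces O(~halt_line). An ideal world satisfying every premise can still have halt_line true, so F(halt_line) is not derivable.

No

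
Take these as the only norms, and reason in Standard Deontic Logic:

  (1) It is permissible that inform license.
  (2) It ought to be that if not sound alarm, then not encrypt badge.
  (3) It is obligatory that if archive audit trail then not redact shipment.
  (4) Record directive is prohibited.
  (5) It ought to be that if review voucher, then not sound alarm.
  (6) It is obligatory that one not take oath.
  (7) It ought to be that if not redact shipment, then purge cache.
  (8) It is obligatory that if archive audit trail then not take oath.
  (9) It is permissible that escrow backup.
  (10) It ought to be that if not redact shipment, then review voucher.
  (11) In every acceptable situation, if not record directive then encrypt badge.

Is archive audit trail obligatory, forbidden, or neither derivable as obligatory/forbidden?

Forbidden

F(record_directive) at premise 4 means O(¬record_directive).
With premise 11, O(¬record_directive → encrypt_badge), the K-axiom yields O(encrypt_badge).
Premise 2, O(¬sound_alarm → ¬encrypt_badge), contraposes to O(encrypt_badge → sound_alarm); with O(encrypt_badge) we get O(sound_alarm).
The contrapositive of premise 5 (O(review_voucher → ¬sound_alarm)) is O(sound_alarm → ¬review_voucher), and O(sound_alarm) is already established, so O(¬review_voucher).
The contrapositive of premise 10 (O(¬redact_shipment → review_voucher)) is O(¬review_voucher → redact_shipment), and O(¬review_voucher) is already established, so O(redact_shipment).
Premise 3 is O(archive_audit_trail → ¬redact_shipment); contrapositively O(redact_shipment → ¬archive_audit_trail). Since O(redact_shipment) holds, K gives O(¬archive_audit_trail).
Premises 1, 6, 7, 8, 9 do not contribute to this derivation.
Thus O(¬archive_audit_trail), which is F(archive_audit_trail): archive_audit_trail is forbidden.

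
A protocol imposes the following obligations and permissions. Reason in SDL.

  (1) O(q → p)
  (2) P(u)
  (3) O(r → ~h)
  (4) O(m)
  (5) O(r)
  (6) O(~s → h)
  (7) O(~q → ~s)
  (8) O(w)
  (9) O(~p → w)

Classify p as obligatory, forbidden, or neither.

Obligatory

Premise 5 states O(r) outright.
Applying K to premise 3 (O(r → ~h)) and O(r) yields O(~h).
The contrapositive of premise 6 (O(~s → h)) is O(~h → s), and O(~h) is already established, so O(s).
The contrapositive of premise 7 (O(~q → ~s)) is O(s → q), and O(s) is already established, so O(q).
Premise 1 is O(q → p); since O(q), deontic closure gives O(p).
Premises 2, 4, 8, 9 do not contribute to this derivation.
Hence p is obligatory.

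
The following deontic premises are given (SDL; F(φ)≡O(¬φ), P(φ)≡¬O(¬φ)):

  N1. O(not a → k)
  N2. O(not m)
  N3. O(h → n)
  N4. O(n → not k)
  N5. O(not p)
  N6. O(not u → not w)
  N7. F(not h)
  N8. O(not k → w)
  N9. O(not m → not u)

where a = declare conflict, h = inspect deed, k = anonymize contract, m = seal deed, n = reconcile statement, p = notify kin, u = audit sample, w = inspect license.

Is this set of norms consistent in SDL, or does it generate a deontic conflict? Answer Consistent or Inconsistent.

Premise 2 states O(not m) outright.
From O(not m) and premise 9, O(not m → not u), we obtain O(not u).
With premise 6, O(not u → not w), the K-axiom yields O(not w).
The contrapositive of premise 8 (O(not k → w)) is O(not w → k), and O(not w) is already established, so O(k).
The contrapositive of premise 4 (O(n → not k)) is O(k → not n), and O(k) is already established, so O(not n).
The contrapositive of premise 3 (O(h → n)) is O(not n → not h), and O(not n) is already established, so O(not h).
But premise 7, F(not h), means O(h).
We now have both O(not h) and O(h) — h is simultaneously obligatory and forbidden, violating the D-axiom.

Inconsistent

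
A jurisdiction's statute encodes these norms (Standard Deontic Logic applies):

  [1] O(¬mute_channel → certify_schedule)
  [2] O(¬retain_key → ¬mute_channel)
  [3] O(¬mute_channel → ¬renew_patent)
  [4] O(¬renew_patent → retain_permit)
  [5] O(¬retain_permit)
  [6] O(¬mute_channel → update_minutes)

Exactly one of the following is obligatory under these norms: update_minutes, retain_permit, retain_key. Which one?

retain_key

From premise 5 we have O(¬retain_permit).
The contrapositive of premise 4 (O(¬renew_patent → retain_permit)) is O(¬retain_permit → renew_patent), and O(¬retain_permit) is already established, so O(renew_patent).
The contrapositive of premise 3 (O(¬mute_channel → ¬renew_patent)) is O(renew_patent → mute_channel), and O(renew_patent) is already established, so O(mute_channel).
Premise 2 is O(¬retain_key → ¬mute_channel); contrapositively O(mute_channel → retain_key). Since O(mute_channel) holds, K gives O(retain_key).
So O(retain_key) holds — retain_key is obligatory. None of the other listed options is made obligatory by any chain of premises.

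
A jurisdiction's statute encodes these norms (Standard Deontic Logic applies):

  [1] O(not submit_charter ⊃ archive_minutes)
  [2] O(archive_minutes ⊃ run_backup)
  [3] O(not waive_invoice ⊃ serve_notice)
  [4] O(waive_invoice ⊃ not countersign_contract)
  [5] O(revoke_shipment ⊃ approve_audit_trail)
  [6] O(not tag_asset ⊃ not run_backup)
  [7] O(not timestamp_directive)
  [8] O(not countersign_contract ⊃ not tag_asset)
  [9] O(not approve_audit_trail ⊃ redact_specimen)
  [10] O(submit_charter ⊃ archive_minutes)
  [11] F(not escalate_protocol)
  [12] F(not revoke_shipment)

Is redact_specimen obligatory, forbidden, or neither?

Premise 9 is O(not approve_audit_trail ⊃ redact_specimen), but O(not approve_audit_trail) is not derivable from the premises, so it does not yield O(redact_specimen).
No premise or chain of K-axiom applications forces O(redact_specimen), and none forces O(not redact_specimen). So redact_specimen is neither obligatory nor forbidden under these norms.

Neither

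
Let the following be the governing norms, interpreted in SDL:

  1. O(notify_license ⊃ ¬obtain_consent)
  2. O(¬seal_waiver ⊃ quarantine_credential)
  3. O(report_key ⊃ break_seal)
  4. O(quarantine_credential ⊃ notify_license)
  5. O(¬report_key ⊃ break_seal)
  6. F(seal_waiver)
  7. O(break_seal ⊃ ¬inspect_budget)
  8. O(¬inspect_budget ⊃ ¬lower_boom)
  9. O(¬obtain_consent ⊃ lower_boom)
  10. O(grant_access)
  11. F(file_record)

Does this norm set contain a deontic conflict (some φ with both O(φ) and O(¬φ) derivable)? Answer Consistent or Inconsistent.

Premises 3 and 5 are O(report_key ⊃ break_seal) and O(¬report_key ⊃ break_seal); every ideal world satisfies report_key or ¬report_key, so in either case break_seal holds — hence O(break_seal).
Premise 7 is O(break_seal ⊃ ¬inspect_budget); since O(break_seal), deontic closure gives O(¬inspect_budget).
From O(¬inspect_budget) and premise 8, O(¬inspect_budget ⊃ ¬lower_boom), we obtain O(¬lower_boom).
Premise 9 is O(¬obtain_consent ⊃ lower_boom); contrapositively O(¬lower_boom ⊃ obtain_consent). Since O(¬lower_boom) holds, K gives O(obtain_consent).
Premise 1, O(notify_license ⊃ ¬obtain_consent), contraposes to O(obtain_consent ⊃ ¬notify_license); with O(obtain_consent) we get O(¬notify_license).
Premise 4 is O(quarantine_credential ⊃ notify_license); contrapositively O(¬notify_license ⊃ ¬quarantine_credential). Since O(¬notify_license) holds, K gives O(¬quarantine_credential).
Premise 2, O(¬seal_waiver ⊃ quarantine_credential), contraposes to O(¬quarantine_credential ⊃ seal_waiver); with O(¬quarantine_credential) we get O(seal_waiver).
But premise 6, F(seal_waiver), means O(¬seal_waiver).
We now have both O(seal_waiver) and O(¬seal_waiver) — seal_waiver is simultaneously obligatory and forbidden, violating the D-axiom.

Inconsistent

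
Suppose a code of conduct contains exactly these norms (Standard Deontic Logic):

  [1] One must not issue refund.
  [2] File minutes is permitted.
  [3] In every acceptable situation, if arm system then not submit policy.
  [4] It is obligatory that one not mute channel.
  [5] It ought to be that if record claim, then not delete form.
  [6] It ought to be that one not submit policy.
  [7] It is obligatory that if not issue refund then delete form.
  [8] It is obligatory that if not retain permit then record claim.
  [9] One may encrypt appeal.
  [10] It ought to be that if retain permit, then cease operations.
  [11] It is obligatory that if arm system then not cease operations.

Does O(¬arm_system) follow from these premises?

F(issue_refund) at premise 1 means O(¬issue_refund).
Applying K to premise 7 (O(¬issue_refund → delete_form)) and O(¬issue_refund) yields O(delete_form).
Premise 5 is O(record_claim → ¬delete_form); contrapositively O(delete_form → ¬record_claim). Since O(delete_form) holds, K gives O(¬record_claim).
Premise 8, O(¬retain_permit → record_claim), contraposes to O(¬record_claim → retain_permit); with O(¬record_claim) we get O(retain_permit).
From O(retain_permit) and premise 10, O(retain_permit → cease_operations), we obtain O(cease_operations).
Premise 11, O(arm_system → ¬cease_operations), contraposes to O(cease_operations → ¬arm_system); with O(cease_operations) we get O(¬arm_system).
Premises 2, 3, 4, 6, 9 do not contribute to this derivation.
So O(¬arm_system) follows.

Yes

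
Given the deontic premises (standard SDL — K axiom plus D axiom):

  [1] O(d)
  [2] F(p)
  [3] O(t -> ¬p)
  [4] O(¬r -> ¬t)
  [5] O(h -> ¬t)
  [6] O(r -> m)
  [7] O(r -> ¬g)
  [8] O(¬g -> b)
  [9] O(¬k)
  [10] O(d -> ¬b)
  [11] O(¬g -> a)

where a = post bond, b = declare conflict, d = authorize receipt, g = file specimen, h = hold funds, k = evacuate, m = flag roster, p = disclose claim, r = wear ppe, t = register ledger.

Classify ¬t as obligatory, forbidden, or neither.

Obligatory

Premise 1 gives O(d).
With premise 10, O(d -> ¬b), the K-axiom yields O(¬b).
Premise 8, O(¬g -> b), contraposes to O(¬b -> g); with O(¬b) we get O(g).
The contrapositive of premise 7 (O(r -> ¬g)) is O(g -> ¬r), and O(g) is already established, so O(¬r).
Premise 4 is O(¬r -> ¬t); since O(¬r), deontic closure gives O(¬t).
Premises 2, 3, 5, 6, 9, 11 do not contribute to this derivation.
Hence ¬t is obligatory.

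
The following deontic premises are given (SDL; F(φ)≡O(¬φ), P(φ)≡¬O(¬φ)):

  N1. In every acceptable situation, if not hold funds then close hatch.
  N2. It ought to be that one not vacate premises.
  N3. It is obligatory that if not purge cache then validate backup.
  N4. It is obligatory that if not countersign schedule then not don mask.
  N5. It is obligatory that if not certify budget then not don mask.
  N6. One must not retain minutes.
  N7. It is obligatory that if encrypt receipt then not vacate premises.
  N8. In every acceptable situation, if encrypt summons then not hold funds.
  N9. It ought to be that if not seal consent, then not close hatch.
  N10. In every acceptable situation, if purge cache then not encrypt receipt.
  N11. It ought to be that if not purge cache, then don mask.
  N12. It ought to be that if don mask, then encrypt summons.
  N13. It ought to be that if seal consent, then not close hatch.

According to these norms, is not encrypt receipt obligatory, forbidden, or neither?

Premises 9 and 13 cover both cases: O(¬seal_consent → ¬close_hatch) and O(seal_consent → ¬close_hatch). Since ¬seal_consent ∨ seal_consent is a tautology, O(¬close_hatch) follows.
Premise 1 is O(¬hold_funds → close_hatch); contrapositively O(¬close_hatch → hold_funds). Since O(¬close_hatch) holds, K gives O(hold_funds).
Premise 8 is O(encrypt_summons → ¬hold_funds); contrapositively O(hold_funds → ¬encrypt_summons). Since O(hold_funds) holds, K gives O(¬encrypt_summons).
Premise 12, O(don_mask → encrypt_summons), contraposes to O(¬encrypt_summons → ¬don_mask); with O(¬encrypt_summons) we get O(¬don_mask).
Premise 11 is O(¬purge_cache → don_mask); contrapositively O(¬don_mask → purge_cache). Since O(¬don_mask) holds, K gives O(purge_cache).
With premise 10, O(purge_cache → ¬encrypt_receipt), the K-axiom yields O(¬encrypt_receipt).
Premises 2, 3, 4, 5, 6, 7 do not contribute to this derivation.
Hence ¬encrypt_receipt is obligatory.

Obligatory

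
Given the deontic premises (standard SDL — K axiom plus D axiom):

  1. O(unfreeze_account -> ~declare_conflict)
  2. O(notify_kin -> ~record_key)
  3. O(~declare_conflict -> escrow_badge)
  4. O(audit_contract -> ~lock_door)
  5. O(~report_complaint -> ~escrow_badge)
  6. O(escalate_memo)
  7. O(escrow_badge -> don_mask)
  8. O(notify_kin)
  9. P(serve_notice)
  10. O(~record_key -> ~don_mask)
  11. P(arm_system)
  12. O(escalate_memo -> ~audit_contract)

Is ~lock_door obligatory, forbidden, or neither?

Premise 4 is O(audit_contract -> ~lock_door), but O(audit_contract) is not derivable from the premises, so it does not yield O(~lock_door).
No premise or chain of K-axiom applications forces O(~lock_door), and none forces O(lock_door). So ~lock_door is neither obligatory nor forbidden under these norms.

Neither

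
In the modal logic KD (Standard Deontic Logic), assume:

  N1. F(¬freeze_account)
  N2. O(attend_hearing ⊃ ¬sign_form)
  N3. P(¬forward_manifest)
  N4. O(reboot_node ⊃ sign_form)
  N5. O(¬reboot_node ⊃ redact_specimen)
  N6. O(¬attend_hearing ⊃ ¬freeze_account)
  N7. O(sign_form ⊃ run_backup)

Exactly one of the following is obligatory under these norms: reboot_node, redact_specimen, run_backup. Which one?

Premise 1, F(¬freeze_account), is equivalent to O(freeze_account).
The contrapositive of premise 6 (O(¬attend_hearing ⊃ ¬freeze_account)) is O(freeze_account ⊃ attend_hearing), and O(freeze_account) is already established, so O(attend_hearing).
From O(attend_hearing) and premise 2, O(attend_hearing ⊃ ¬sign_form), we obtain O(¬sign_form).
Premise 4 is O(reboot_node ⊃ sign_form); contrapositively O(¬sign_form ⊃ ¬reboot_node). Since O(¬sign_form) holds, K gives O(¬reboot_node).
Premise 5 is O(¬reboot_node ⊃ redact_specimen); since O(¬reboot_node), deontic closure gives O(redact_specimen).
So O(redact_specimen) holds — redact_specimen is obligatory. None of the other listed options is made obligatory by any chain of premises.

redact_specimen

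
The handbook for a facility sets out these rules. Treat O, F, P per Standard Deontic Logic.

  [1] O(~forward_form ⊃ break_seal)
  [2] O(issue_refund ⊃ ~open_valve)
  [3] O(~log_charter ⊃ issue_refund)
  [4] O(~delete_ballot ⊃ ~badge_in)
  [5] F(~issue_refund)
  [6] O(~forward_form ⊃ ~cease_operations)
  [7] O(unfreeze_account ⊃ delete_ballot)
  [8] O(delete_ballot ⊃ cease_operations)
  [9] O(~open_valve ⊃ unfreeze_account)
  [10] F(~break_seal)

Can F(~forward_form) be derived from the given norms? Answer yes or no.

Premise 5, F(~issue_refund), is equivalent to O(issue_refund).
Premise 2 is O(issue_refund ⊃ ~open_valve); since O(issue_refund), deontic closure gives O(~open_valve).
With premise 9, O(~open_valve ⊃ unfreeze_account), the K-axiom yields O(unfreeze_account).
Premise 7 is O(unfreeze_account ⊃ delete_ballot); since O(unfreeze_account), deontic closure gives O(delete_ballot).
Applying K to premise 8 (O(delete_ballot ⊃ cease_operations)) and O(delete_ballot) yields O(cease_operations).
The contrapositive of premise 6 (O(~forward_form ⊃ ~cease_operations)) is O(cease_operations ⊃ forward_form), and O(cease_operations) is already established, so O(forward_form).
Premises 1, 3, 4, 10 do not contribute to this derivation.
So O(forward_form) holds, i.e. F(~forward_form). The claim follows.

Yes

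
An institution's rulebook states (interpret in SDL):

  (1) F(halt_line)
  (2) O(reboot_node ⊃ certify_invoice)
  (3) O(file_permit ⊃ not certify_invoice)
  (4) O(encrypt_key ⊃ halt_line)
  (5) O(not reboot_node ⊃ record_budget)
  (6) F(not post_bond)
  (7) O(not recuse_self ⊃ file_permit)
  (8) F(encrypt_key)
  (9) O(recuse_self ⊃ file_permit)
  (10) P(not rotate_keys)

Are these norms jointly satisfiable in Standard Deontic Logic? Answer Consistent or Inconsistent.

Premise 4 is O(encrypt_key ⊃ halt_line), but O(encrypt_key) is not derivable from the premises, so it does not yield O(halt_line).
So O(halt_line) is not derivable, and the apparent clash with O(not halt_line) does not arise.
A world satisfying every obligation exists (e.g. certify_invoice=false, encrypt_key=false, file_permit=true, halt_line=false, post_bond=true, reboot_node=false, record_budget=true, recuse_self=false, rotate_keys=false); no atom is both obligatory and forbidden, so the set is consistent.

Consistent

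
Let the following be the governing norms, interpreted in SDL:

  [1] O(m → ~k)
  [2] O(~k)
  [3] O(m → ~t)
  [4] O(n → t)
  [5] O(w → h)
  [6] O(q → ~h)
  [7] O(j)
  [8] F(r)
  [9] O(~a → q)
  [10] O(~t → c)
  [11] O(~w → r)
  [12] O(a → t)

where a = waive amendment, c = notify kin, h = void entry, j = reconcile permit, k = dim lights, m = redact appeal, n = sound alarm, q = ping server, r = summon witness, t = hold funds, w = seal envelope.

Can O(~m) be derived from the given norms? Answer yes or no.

Yes

Premise 8 is F(r), i.e. O(~r).
Premise 11, O(~w → r), contraposes to O(~r → w); with O(~r) we get O(w).
Premise 5 is O(w → h); since O(w), deontic closure gives O(h).
The contrapositive of premise 6 (O(q → ~h)) is O(h → ~q), and O(h) is already established, so O(~q).
Premise 9, O(~a → q), contraposes to O(~q → a); with O(~q) we get O(a).
With premise 12, O(a → t), the K-axiom yields O(t).
Premise 3 is O(m → ~t); contrapositively O(t → ~m). Since O(t) holds, K gives O(~m).
Premises 1, 2, 4, 7, 10 do not contribute to this derivation.
So O(~m) follows.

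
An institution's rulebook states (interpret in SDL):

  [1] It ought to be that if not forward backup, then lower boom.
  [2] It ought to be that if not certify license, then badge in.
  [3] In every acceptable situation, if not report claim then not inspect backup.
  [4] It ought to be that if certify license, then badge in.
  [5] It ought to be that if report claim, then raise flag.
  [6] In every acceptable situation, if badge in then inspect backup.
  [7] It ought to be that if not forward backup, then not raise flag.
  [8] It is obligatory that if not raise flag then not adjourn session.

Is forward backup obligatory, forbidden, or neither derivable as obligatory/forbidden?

Obligatory

Premises 4 and 2 cover both cases: O(certify_license → badge_in) and O(¬certify_license → badge_in). Since certify_license ∨ ¬certify_license is a tautology, O(badge_in) follows.
From O(badge_in) and premise 6, O(badge_in → inspect_backup), we obtain O(inspect_backup).
The contrapositive of premise 3 (O(¬report_claim → ¬inspect_backup)) is O(inspect_backup → report_claim), and O(inspect_backup) is already established, so O(report_claim).
Premise 5 is O(report_claim → raise_flag); since O(report_claim), deontic closure gives O(raise_flag).
Premise 7 is O(¬forward_backup → ¬raise_flag); contrapositively O(raise_flag → forward_backup). Since O(raise_flag) holds, K gives O(forward_backup).
Premises 1, 8 do not contribute to this derivation.
Hence forward_backup is obligatory.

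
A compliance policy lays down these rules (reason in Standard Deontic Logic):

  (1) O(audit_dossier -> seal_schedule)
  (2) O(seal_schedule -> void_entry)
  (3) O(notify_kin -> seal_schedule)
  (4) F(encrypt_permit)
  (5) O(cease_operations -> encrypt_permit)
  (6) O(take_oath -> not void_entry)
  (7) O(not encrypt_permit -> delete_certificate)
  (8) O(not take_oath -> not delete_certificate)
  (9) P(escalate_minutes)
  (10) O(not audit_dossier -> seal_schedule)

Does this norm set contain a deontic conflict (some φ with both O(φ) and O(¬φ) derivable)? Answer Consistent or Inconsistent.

Inconsistent

By case analysis on audit_dossier: premise 1 gives O(audit_dossier -> seal_schedule) and premise 10 gives O(not audit_dossier -> seal_schedule), so O(seal_schedule) either way.
Premise 2 is O(seal_schedule -> void_entry); since O(seal_schedule), deontic closure gives O(void_entry).
Premise 6 is O(take_oath -> not void_entry); contrapositively O(void_entry -> not take_oath). Since O(void_entry) holds, K gives O(not take_oath).
From O(not take_oath) and premise 8, O(not take_oath -> not delete_certificate), we obtain O(not delete_certificate).
The contrapositive of premise 7 (O(not encrypt_permit -> delete_certificate)) is O(not delete_certificate -> encrypt_permit), and O(not delete_certificate) is already established, so O(encrypt_permit).
Yet premise 4 is F(encrypt_permit), i.e. O(not encrypt_permit).
We now have both O(encrypt_permit) and O(not encrypt_permit) — encrypt_permit is simultaneously obligatory and forbidden, violating the D-axiom.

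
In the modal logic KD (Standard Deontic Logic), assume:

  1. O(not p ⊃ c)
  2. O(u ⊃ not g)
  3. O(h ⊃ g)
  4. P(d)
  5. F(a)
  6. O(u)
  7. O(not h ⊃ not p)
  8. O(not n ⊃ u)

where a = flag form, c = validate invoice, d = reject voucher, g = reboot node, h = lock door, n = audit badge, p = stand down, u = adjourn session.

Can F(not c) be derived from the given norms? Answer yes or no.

Yes

Premise 6 states O(u) outright.
With premise 2, O(u ⊃ not g), the K-axiom yields O(not g).
Premise 3, O(h ⊃ g), contraposes to O(not g ⊃ not h); with O(not g) we get O(not h).
With premise 7, O(not h ⊃ not p), the K-axiom yields O(not p).
Premise 1 is O(not p ⊃ c); since O(not p), deontic closure gives O(c).
Premises 4, 5, 8 do not contribute to this derivation.
So O(c) holds, i.e. F(not c). The claim follows.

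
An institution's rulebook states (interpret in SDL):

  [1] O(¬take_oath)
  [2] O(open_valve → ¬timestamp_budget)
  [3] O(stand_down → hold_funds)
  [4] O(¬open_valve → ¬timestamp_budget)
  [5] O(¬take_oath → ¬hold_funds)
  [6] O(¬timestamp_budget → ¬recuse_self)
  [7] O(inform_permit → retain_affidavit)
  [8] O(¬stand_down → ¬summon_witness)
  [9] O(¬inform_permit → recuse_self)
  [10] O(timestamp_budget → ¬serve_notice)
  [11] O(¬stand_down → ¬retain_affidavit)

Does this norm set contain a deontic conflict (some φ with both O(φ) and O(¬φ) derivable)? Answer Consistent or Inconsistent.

Inconsistent

Premises 4 and 2 cover both cases: O(¬open_valve → ¬timestamp_budget) and O(open_valve → ¬timestamp_budget). Since ¬open_valve ∨ open_valve is a tautology, O(¬timestamp_budget) follows.
Applying K to premise 6 (O(¬timestamp_budget → ¬recuse_self)) and O(¬timestamp_budget) yields O(¬recuse_self).
The contrapositive of premise 9 (O(¬inform_permit → recuse_self)) is O(¬recuse_self → inform_permit), and O(¬recuse_self) is already established, so O(inform_permit).
Applying K to premise 7 (O(inform_permit → retain_affidavit)) and O(inform_permit) yields O(retain_affidavit).
Premise 11 is O(¬stand_down → ¬retain_affidavit); contrapositively O(retain_affidavit → stand_down). Since O(retain_affidavit) holds, K gives O(stand_down).
Applying K to premise 3 (O(stand_down → hold_funds)) and O(stand_down) yields O(hold_funds).
Premise 5 is O(¬take_oath → ¬hold_funds); contrapositively O(hold_funds → take_oath). Since O(hold_funds) holds, K gives O(take_oath).
However, premise 1 gives O(¬take_oath).
We now have both O(take_oath) and O(¬take_oath) — take_oath is simultaneously obligatory and forbidden, violating the D-axiom.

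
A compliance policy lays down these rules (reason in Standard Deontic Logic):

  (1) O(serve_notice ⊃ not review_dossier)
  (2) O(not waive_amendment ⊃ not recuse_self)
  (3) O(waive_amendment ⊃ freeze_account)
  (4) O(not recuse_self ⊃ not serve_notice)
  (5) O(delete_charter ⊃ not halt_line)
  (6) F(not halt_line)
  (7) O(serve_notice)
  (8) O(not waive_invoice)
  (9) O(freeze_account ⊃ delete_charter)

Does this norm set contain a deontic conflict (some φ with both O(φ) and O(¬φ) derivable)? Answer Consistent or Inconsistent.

Inconsistent

Premise 6 is F(not halt_line), i.e. O(halt_line).
Premise 5, O(delete_charter ⊃ not halt_line), contraposes to O(halt_line ⊃ not delete_charter); with O(halt_line) we get O(not delete_charter).
Premise 9 is O(freeze_account ⊃ delete_charter); contrapositively O(not delete_charter ⊃ not freeze_account). Since O(not delete_charter) holds, K gives O(not freeze_account).
Premise 3, O(waive_amendment ⊃ freeze_account), contraposes to O(not freeze_account ⊃ not waive_amendment); with O(not freeze_account) we get O(not waive_amendment).
Applying K to premise 2 (O(not waive_amendment ⊃ not recuse_self)) and O(not waive_amendment) yields O(not recuse_self).
From O(not recuse_self) and premise 4, O(not recuse_self ⊃ not serve_notice), we obtain O(not serve_notice).
However, premise 7 gives O(serve_notice).
We now have both O(not serve_notice) and O(serve_notice) — serve_notice is simultaneously obligatory and forbidden, violating the D-axiom.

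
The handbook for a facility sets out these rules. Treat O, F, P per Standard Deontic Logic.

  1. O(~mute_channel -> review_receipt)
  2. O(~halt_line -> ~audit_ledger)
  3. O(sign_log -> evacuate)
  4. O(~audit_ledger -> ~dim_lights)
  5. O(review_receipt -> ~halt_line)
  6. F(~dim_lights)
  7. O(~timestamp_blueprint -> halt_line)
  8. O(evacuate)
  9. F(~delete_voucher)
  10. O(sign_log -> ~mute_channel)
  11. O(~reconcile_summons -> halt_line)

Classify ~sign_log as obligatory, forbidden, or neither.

Obligatory

Premise 6 is F(~dim_lights), i.e. O(dim_lights).
Premise 4, O(~audit_ledger -> ~dim_lights), contraposes to O(dim_lights -> audit_ledger); with O(dim_lights) we get O(audit_ledger).
The contrapositive of premise 2 (O(~halt_line -> ~audit_ledger)) is O(audit_ledger -> halt_line), and O(audit_ledger) is already established, so O(halt_line).
The contrapositive of premise 5 (O(review_receipt -> ~halt_line)) is O(halt_line -> ~review_receipt), and O(halt_line) is already established, so O(~review_receipt).
Premise 1 is O(~mute_channel -> review_receipt); contrapositively O(~review_receipt -> mute_channel). Since O(~review_receipt) holds, K gives O(mute_channel).
Premise 10, O(sign_log -> ~mute_channel), contraposes to O(mute_channel -> ~sign_log); with O(mute_channel) we get O(~sign_log).
Premises 3, 7, 8, 9, 11 do not contribute to this derivation.
Hence ~sign_log is obligatory.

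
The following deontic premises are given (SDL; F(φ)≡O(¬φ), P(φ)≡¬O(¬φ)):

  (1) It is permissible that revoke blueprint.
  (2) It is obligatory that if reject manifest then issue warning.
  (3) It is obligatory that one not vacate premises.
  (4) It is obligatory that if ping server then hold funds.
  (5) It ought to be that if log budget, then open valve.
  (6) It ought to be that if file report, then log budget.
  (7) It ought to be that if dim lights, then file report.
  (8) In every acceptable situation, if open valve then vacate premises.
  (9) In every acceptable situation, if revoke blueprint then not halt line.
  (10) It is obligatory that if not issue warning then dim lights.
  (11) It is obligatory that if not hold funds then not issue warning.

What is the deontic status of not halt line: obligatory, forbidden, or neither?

Premise 9 is O(revoke_blueprint → ¬halt_line), but O(revoke_blueprint) is not derivable from the premises (the permission P(revoke_blueprint) asserts only ¬O(¬revoke_blueprint), not O(revoke_blueprint)), so it does not yield O(¬halt_line).
No premise or chain of K-axiom applications forces O(¬halt_line), and none forces O(halt_line). So ¬halt_line is neither obligatory nor forbidden under these norms.

Neither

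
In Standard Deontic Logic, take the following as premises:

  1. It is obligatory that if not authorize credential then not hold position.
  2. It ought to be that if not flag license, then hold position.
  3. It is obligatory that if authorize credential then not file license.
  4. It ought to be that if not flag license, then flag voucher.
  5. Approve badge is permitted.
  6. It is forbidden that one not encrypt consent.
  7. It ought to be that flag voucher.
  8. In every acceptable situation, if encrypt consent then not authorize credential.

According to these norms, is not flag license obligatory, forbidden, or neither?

Forbidden

F(¬encrypt_consent) at premise 6 means O(encrypt_consent).
Premise 8 is O(encrypt_consent → ¬authorize_credential); since O(encrypt_consent), deontic closure gives O(¬authorize_credential).
Premise 1 is O(¬authorize_credential → ¬hold_position); since O(¬authorize_credential), deontic closure gives O(¬hold_position).
Premise 2 is O(¬flag_license → hold_position); contrapositively O(¬hold_position → flag_license). Since O(¬hold_position) holds, K gives O(flag_license).
Premises 3, 4, 5, 7 do not contribute to this derivation.
Thus O(flag_license), which is F(¬flag_license): ¬flag_license is forbidden.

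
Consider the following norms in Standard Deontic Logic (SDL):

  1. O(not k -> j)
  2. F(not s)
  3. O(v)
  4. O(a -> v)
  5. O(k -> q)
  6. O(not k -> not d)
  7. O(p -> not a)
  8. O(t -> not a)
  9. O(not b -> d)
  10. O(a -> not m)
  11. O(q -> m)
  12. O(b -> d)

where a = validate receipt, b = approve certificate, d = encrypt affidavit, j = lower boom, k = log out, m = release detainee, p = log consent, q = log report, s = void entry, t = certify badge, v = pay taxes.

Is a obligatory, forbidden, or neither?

Forbidden

Premises 9 and 12 cover both cases: O(not b -> d) and O(b -> d). Since not b ∨ b is a tautology, O(d) follows.
Premise 6 is O(not k -> not d); contrapositively O(d -> k). Since O(d) holds, K gives O(k).
With premise 5, O(k -> q), the K-axiom yields O(q).
From O(q) and premise 11, O(q -> m), we obtain O(m).
Premise 10, O(a -> not m), contraposes to O(m -> not a); with O(m) we get O(not a).
Premises 1, 2, 3, 4, 7, 8 do not contribute to this derivation.
Thus O(not a), which is F(a): a is forbidden.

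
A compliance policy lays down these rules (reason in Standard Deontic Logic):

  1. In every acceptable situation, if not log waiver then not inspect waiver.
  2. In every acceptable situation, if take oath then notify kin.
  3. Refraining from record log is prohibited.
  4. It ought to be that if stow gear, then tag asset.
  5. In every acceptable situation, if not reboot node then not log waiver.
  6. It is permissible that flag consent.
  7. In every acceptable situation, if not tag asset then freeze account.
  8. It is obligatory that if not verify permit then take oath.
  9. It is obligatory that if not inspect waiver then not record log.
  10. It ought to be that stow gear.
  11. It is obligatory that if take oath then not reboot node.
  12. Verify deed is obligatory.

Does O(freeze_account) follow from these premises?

No

Premise 7 is O(¬tag_asset → freeze_account), but O(¬tag_asset) is not derivable from the premises, so it does not yield O(freeze_account).
No other premise forces O(freeze_account). An ideal world satisfying every premise can still have freeze_account false, so O(freeze_account) is not derivable.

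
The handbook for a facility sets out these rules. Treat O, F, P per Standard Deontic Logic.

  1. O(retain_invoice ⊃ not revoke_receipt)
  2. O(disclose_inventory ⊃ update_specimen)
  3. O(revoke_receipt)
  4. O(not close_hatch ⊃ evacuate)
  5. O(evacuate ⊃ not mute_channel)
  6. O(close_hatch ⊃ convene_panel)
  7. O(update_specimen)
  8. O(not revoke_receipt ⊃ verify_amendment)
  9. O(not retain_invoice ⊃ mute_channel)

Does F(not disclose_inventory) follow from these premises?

Premise 2 is O(disclose_inventory ⊃ update_specimen); even if O(update_specimen) held, inferring O(disclose_inventory) would be affirming the consequent — invalid.
No other premise forces O(disclose_inventory). An ideal world satisfying every premise can still have not disclose_inventory true, so F(not disclose_inventory) is not derivable.

No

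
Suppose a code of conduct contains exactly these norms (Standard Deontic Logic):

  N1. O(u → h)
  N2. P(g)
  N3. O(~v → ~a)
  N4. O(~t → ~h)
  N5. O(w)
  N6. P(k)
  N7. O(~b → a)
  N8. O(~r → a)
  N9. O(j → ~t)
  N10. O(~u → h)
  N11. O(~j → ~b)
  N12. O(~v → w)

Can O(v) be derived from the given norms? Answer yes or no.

Premises 1 and 10 cover both cases: O(u → h) and O(~u → h). Since u ∨ ~u is a tautology, O(h) follows.
The contrapositive of premise 4 (O(~t → ~h)) is O(h → t), and O(h) is already established, so O(t).
Premise 9 is O(j → ~t); contrapositively O(t → ~j). Since O(t) holds, K gives O(~j).
With premise 11, O(~j → ~b), the K-axiom yields O(~b).
Applying K to premise 7 (O(~b → a)) and O(~b) yields O(a).
The contrapositive of premise 3 (O(~v → ~a)) is O(a → v), and O(a) is already established, so O(v).
Premises 2, 5, 6, 8, 12 do not contribute to this derivation.
So O(v) follows.

Yes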